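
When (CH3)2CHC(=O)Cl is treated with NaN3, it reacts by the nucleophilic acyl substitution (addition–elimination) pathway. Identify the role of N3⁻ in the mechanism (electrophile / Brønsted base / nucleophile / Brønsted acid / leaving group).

nucleophile

Step 1: A lone pair on the N of N3⁻ attacks the electrophilic acyl carbon; the π(C=O) electrons move onto oxygen, giving a tetrahedral intermediate.
N3⁻ donates an electron pair to form a new σ-bond to carbon — it is the nucleophile.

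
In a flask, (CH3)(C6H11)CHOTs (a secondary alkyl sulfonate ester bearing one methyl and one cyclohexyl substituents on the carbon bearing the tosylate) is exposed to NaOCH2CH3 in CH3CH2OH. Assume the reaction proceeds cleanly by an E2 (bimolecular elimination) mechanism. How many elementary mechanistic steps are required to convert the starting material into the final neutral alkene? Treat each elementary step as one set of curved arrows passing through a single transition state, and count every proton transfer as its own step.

1

Step 1: Concerted anti-periplanar elimination: CH3CH2O⁻ abstracts a β-H while TsO⁻ leaves, and the C–H electrons become the new C=C π bond — all in a single transition state.
Total: 1 elementary step.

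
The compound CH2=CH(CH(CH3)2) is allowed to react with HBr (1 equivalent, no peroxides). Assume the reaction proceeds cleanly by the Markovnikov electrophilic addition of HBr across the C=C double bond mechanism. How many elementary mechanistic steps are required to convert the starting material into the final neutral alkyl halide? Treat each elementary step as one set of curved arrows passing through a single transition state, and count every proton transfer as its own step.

Step 1: Protonation of the alkene by HBr: the π bond acts as the nucleophile and picks up H⁺, giving the more stable (Markovnikov) secondary carbocation. The H–Br bond breaks heterolytically, releasing Br⁻.
Step 2: Carbocation rearrangement: a 1,2-hydride shift from the adjacent isopropyl carbon converts the initially-formed secondary cation into the more stable tertiary cation.
Step 3: Br⁻ captures the cation: a lone pair on Br⁻ fills the empty p orbital, producing the alkyl halide product.
Total: 3 elementary steps.

3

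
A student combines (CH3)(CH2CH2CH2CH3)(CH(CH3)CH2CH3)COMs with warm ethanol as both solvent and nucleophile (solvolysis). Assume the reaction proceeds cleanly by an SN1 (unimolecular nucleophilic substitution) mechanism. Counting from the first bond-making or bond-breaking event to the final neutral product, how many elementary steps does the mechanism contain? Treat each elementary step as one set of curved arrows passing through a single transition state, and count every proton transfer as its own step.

3

Step 1: Unassisted departure of MsO⁻ (taking the C–O bonding pair) generates a tertiary carbocation.
(No 1,2-shift: no single shift to an adjacent carbon would give a more stable cation.)
Step 2: A lone pair on the oxygen of CH3CH2OH attacks the carbocation, forming a new C–O σ-bond and an oxonium ion.
Step 3: A second solvent molecule removes the proton on oxygen, giving the neutral ether product.
Total: 3 elementary steps.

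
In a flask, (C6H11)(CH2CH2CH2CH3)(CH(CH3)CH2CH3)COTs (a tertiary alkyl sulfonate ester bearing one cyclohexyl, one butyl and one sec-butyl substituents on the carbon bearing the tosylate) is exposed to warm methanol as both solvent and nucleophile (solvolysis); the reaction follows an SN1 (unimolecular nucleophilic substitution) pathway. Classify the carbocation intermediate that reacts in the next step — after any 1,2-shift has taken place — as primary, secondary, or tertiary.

tertiary

Step 1: Ionisation: the C–O σ-bond cleaves heterolytically; both bonding electrons depart with TsO⁻, leaving a tertiary carbocation at the α-carbon.
No single 1,2-shift to an adjacent carbon would give a more-substituted cation, so no rearrangement occurs.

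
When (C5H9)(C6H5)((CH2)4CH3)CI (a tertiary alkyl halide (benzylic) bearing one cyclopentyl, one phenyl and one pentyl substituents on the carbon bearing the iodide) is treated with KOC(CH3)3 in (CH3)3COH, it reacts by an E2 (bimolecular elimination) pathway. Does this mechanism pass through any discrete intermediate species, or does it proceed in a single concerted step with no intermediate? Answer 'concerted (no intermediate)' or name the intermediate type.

In one step, (CH3)3CO⁻ pulls off a β-proton, the C–I bond cleaves, and a C=C double bond forms between the α- and β-carbons (E2, anti elimination).
All bond changes occur in one transition state; no discrete intermediate is formed.

concerted (no intermediate)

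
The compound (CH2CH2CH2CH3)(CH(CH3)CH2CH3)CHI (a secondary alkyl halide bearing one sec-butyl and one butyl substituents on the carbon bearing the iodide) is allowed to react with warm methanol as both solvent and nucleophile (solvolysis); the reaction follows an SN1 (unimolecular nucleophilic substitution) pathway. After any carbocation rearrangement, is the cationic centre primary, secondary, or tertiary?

Step 1: Rate-determining heterolysis of the C–I bond gives I⁻ and a secondary carbocation.
Step 2: Carbocation rearrangement: a 1,2-hydride shift from the adjacent sec-butyl carbon converts the initially-formed secondary cation into the more stable tertiary cation.
The cation rearranges from secondary to tertiary via a 1,2-hydride shift from the adjacent sec-butyl carbon; the tertiary cation is what reacts next.

tertiary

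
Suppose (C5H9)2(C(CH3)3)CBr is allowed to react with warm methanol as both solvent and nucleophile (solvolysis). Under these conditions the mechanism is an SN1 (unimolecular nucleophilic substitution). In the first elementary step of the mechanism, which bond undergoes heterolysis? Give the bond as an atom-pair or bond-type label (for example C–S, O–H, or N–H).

Step 1: The C–Br bond breaks with both electrons going to the bromide; Br⁻ leaves and a tertiary carbocation remains.
The bond broken in this step is the C–Br bond.

C–Br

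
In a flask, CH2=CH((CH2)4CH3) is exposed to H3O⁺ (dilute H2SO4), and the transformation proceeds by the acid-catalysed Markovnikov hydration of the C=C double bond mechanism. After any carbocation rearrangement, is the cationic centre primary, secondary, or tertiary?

secondary

Step 1: Protonation of the alkene by H3O⁺: the π bond acts as the nucleophile and picks up H⁺, giving the more stable (Markovnikov) secondary carbocation. H2O is released.
No single 1,2-shift to an adjacent carbon would give a more-substituted cation, so no rearrangement occurs.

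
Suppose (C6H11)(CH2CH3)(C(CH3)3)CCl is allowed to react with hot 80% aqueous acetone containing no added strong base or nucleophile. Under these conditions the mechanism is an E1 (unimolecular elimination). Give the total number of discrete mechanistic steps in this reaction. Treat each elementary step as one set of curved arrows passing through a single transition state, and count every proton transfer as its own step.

2

Step 1: Rate-determining heterolysis of the C–Cl bond gives Cl⁻ and a tertiary carbocation.
(No 1,2-shift: no single shift to an adjacent carbon would give a more stable cation.)
Step 2: A water molecule (solvent) deprotonates a β-carbon; as the C–H bond breaks, those electrons form the new alkene π bond.
Total: 2 elementary steps.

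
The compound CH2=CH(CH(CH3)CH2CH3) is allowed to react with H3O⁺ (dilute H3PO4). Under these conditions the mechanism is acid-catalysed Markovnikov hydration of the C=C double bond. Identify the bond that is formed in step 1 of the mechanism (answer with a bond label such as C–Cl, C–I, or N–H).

C–H

Step 1: Protonation of the alkene by H3O⁺: the π bond acts as the nucleophile and picks up H⁺, giving the more stable (Markovnikov) secondary carbocation. H2O is released.
The bond formed in this step is the C–H bond.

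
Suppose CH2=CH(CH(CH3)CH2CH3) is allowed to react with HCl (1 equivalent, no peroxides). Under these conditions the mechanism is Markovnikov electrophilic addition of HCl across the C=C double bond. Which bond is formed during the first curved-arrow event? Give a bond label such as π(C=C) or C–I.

C–H

Step 1: Electrophilic addition begins with the π(C=C) electrons forming a bond to the proton of HCl. Following Markovnikov's rule, the resulting cation is secondary. The H–Cl bond breaks heterolytically, releasing Cl⁻.
The bond formed in this step is the C–H bond.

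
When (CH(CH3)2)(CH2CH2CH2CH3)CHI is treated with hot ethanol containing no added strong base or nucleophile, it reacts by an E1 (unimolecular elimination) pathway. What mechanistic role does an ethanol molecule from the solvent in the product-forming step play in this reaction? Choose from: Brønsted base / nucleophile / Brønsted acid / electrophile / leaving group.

Step 3: Loss of a β-proton to an ethanol molecule of the solvent: the C–H bonding pair collapses toward the cationic carbon to form the C=C π bond, yielding the alkene.
An ethanol molecule from the solvent in the product-forming step accepts a proton in a proton-transfer step — a Brønsted base.

Brønsted base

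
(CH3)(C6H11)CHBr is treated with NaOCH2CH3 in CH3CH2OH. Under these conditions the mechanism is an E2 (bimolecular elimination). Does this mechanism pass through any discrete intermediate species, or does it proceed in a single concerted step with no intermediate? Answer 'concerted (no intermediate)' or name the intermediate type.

concerted (no intermediate)

The strong base CH3CH2O⁻ removes a β-hydrogen; in the same concerted event the electrons of the breaking C–H bond form the new π(C=C) bond and the C–Br σ-bond breaks, expelling Br⁻. Anti-periplanar geometry; one transition state.
All bond changes occur in one transition state; no discrete intermediate is formed.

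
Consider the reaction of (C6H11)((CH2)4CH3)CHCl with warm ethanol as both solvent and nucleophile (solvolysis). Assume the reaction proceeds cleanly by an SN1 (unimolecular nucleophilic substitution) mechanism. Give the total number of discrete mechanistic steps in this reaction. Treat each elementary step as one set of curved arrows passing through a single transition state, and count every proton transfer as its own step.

Step 1: The C–Cl bond breaks with both electrons going to the chloride; Cl⁻ leaves and a secondary carbocation remains.
Step 2: A 1,2-hydride shift from the adjacent cyclohexyl carbon moves the positive charge from the secondary centre to an adjacent carbon, generating a more stable tertiary carbocation.
Step 3: A lone pair on the oxygen of CH3CH2OH attacks the carbocation, forming a new C–O σ-bond and an oxonium ion.
Step 4: A second solvent molecule removes the proton on oxygen, giving the neutral ether product.
Total: 4 elementary steps.

4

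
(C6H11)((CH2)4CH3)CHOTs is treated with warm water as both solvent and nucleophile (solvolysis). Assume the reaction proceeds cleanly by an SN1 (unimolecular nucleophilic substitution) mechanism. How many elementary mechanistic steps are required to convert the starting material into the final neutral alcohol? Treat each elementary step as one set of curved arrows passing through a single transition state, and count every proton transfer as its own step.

Step 1: Unassisted departure of TsO⁻ (taking the C–O bonding pair) generates a secondary carbocation.
Step 2: A 1,2-hydride shift from the adjacent cyclohexyl carbon moves the positive charge from the secondary centre to an adjacent carbon, generating a more stable tertiary carbocation.
Step 3: Nucleophilic capture: the oxygen of H2O bonds to the cationic carbon, producing an oxonium-ion intermediate.
Step 4: A second solvent molecule removes the proton on oxygen, giving the neutral alcohol product.
Total: 4 elementary steps.

4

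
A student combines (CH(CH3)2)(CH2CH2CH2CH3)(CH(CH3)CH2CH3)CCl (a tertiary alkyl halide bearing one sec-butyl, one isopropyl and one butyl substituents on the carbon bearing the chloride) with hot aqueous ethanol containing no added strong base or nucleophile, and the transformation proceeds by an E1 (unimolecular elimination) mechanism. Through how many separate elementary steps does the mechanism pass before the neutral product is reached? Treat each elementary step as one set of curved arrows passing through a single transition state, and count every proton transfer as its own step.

Step 1: Ionisation: the C–Cl σ-bond cleaves heterolytically; both bonding electrons depart with Cl⁻, leaving a tertiary carbocation at the α-carbon.
(No 1,2-shift: no single shift to an adjacent carbon would give a more stable cation.)
Step 2: A weak base (a water (or ethanol) molecule from the solvent) removes a proton from a carbon adjacent to the cationic centre; the electrons of that C–H bond become the new π(C=C) bond, giving the alkene.
Total: 2 elementary steps.

2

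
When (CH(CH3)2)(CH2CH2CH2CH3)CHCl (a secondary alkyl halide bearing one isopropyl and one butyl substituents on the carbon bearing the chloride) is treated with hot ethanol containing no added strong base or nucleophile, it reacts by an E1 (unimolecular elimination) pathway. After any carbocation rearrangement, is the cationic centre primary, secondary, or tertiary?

tertiary

Step 1: Ionisation: the C–Cl σ-bond cleaves heterolytically; both bonding electrons depart with Cl⁻, leaving a secondary carbocation at the α-carbon.
Step 2: A 1,2-hydride shift from the adjacent isopropyl carbon moves the positive charge from the secondary centre to an adjacent carbon, generating a more stable tertiary carbocation.
The cation rearranges from secondary to tertiary via a 1,2-hydride shift from the adjacent isopropyl carbon; the tertiary cation is what reacts next.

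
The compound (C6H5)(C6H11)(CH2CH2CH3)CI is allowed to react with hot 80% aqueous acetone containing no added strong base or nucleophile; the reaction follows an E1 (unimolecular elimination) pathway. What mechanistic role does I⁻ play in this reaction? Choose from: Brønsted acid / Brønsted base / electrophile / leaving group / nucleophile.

Step 1: The C–I bond breaks with both electrons going to the iodide; I⁻ leaves and a tertiary carbocation remains.
I⁻ departs with both electrons of the breaking σ-bond — that is the definition of a leaving group.

leaving group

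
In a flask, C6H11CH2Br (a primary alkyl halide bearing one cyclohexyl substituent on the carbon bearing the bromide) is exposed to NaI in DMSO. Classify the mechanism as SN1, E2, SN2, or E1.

SN2

Conditions: a primary substrate with a strong nucleophile in the polar aprotic solvent DMSO.
These conditions are the textbook signature of the SN2 pathway.
An unhindered substrate with a strong nucleophile in a polar aprotic solvent favours one-step backside displacement.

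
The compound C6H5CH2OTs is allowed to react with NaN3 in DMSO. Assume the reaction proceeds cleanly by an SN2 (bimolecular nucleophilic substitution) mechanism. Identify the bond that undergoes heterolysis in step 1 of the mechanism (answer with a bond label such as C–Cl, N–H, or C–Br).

C–O

Step 1: The azide nucleophile donates a lone pair from N to the α-carbon in a backside attack; simultaneously the C–O σ-bond breaks and both of its electrons leave with TsO⁻. One concerted step with inversion of configuration.
The bond broken in this step is the C–O bond.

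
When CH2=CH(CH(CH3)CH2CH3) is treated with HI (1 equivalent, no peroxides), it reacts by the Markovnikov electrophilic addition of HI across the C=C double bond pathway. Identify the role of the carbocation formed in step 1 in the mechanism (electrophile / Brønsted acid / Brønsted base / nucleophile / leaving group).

electrophile

Step 3: I⁻ captures the cation: a lone pair on I⁻ fills the empty p orbital, producing the alkyl halide product.
The carbocation formed in step 1 accepts an electron pair into an empty or π* orbital — it is the electrophile.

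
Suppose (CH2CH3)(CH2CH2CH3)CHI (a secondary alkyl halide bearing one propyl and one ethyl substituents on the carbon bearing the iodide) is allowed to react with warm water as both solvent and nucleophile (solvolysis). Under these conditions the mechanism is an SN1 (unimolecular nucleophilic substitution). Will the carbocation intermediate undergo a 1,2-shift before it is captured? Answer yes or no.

The first-formed carbocation is secondary.
No single 1,2-shift to an adjacent carbon would produce a more-substituted cation than the one already present, so no rearrangement occurs.

no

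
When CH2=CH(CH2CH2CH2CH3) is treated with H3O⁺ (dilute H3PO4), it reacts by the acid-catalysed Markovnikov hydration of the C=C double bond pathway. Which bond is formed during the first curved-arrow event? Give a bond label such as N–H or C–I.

C–H

Step 1: Protonation of the alkene by H3O⁺: the π bond acts as the nucleophile and picks up H⁺, giving the more stable (Markovnikov) secondary carbocation. H2O is released.
The bond formed in this step is the C–H bond.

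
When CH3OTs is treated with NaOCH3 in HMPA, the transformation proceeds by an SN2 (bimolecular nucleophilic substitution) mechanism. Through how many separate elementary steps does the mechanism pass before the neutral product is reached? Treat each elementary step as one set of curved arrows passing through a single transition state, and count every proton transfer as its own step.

Step 1: Backside attack by CH3O⁻ on the carbon bearing the tosylate: the new C–O bond forms as the C–O bond breaks, with Walden inversion at carbon.
Total: 1 elementary step.

1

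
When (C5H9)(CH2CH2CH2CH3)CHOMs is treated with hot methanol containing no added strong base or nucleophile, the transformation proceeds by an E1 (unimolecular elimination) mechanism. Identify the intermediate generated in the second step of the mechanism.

tertiary carbocation

Step 1: The C–O bond breaks with both electrons going to the mesylate; MsO⁻ leaves and a secondary carbocation remains.
Step 2: A 1,2-hydride shift from the adjacent cyclopentyl carbon moves the positive charge from the secondary centre to an adjacent carbon, generating a more stable tertiary carbocation.
After step 2 the species present is a tertiary carbocation.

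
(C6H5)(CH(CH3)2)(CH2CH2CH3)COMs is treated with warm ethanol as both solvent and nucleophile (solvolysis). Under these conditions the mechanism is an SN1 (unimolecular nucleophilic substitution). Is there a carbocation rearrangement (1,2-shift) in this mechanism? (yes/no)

no

The first-formed carbocation is tertiary.
No single 1,2-shift to an adjacent carbon would produce a more-substituted cation than the one already present, so no rearrangement occurs.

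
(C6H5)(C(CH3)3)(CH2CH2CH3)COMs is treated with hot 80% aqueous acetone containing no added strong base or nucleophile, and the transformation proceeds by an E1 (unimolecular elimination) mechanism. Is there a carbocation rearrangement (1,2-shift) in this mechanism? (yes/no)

no

The first-formed carbocation is tertiary.
No single 1,2-shift to an adjacent carbon would produce a more-substituted cation than the one already present, so no rearrangement occurs.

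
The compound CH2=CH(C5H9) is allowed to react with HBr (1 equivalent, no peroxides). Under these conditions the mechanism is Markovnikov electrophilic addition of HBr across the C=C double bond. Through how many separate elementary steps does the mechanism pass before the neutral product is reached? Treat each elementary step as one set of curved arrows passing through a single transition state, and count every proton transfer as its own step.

Step 1: Protonation of the alkene by HBr: the π bond acts as the nucleophile and picks up H⁺, giving the more stable (Markovnikov) secondary carbocation. The H–Br bond breaks heterolytically, releasing Br⁻.
Step 2: A 1,2-hydride shift from the adjacent cyclopentyl carbon moves the positive charge from the secondary centre to an adjacent carbon, generating a more stable tertiary carbocation.
Step 3: Br⁻ captures the cation: a lone pair on Br⁻ fills the empty p orbital, producing the alkyl halide product.
Total: 3 elementary steps.

3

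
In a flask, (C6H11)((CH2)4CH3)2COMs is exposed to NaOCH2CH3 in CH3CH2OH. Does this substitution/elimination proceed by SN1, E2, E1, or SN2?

Conditions: a strong base with a tertiary substrate bearing a β-hydrogen.
These conditions are the textbook signature of the E2 pathway.
A strong (often hindered) base removes a β-H in concert with loss of the leaving group — bimolecular elimination.

E2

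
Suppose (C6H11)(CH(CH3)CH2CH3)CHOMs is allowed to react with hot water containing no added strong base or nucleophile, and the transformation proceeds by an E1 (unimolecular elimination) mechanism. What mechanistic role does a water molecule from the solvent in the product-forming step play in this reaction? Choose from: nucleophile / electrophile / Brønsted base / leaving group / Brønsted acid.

Brønsted base

Step 3: A water molecule (solvent) deprotonates a β-carbon; as the C–H bond breaks, those electrons form the new alkene π bond.
A water molecule from the solvent in the product-forming step accepts a proton in a proton-transfer step — a Brønsted base.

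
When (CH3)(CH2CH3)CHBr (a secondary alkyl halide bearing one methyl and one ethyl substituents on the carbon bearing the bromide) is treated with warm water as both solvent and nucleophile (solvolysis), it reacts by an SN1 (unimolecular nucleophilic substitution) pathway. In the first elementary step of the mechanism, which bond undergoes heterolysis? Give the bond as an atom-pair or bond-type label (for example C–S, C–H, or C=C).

Step 1: Rate-determining heterolysis of the C–Br bond gives Br⁻ and a secondary carbocation.
The bond broken in this step is the C–Br bond.

C–Br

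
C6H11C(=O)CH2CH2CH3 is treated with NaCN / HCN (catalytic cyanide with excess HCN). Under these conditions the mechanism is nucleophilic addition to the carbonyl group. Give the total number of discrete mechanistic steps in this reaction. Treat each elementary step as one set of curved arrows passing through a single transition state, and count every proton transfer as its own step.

2

Step 1: Nucleophilic addition: CN⁻ adds to the carbonyl carbon, pushing the π(C=O) electron pair onto oxygen and giving a tetrahedral alkoxide.
Step 2: The alkoxide oxygen removes a proton from HCN present in the mixture, giving a cyanohydrin and regenerating CN⁻.
Total: 2 elementary steps.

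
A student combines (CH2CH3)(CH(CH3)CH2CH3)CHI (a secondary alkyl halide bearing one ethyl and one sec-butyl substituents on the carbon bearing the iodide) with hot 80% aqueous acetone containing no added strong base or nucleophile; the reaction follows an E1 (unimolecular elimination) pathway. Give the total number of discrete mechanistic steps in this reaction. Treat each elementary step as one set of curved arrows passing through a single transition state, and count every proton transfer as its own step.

Step 1: Ionisation: the C–I σ-bond cleaves heterolytically; both bonding electrons depart with I⁻, leaving a secondary carbocation at the α-carbon.
Step 2: Carbocation rearrangement: a 1,2-hydride shift from the adjacent sec-butyl carbon converts the initially-formed secondary cation into the more stable tertiary cation.
Step 3: Loss of a β-proton to a water molecule of the solvent: the C–H bonding pair collapses toward the cationic carbon to form the C=C π bond, yielding the alkene.
Total: 3 elementary steps.

3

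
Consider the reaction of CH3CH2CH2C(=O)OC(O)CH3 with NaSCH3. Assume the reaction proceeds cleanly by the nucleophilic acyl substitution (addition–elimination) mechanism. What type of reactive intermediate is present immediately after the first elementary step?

tetrahedral intermediate

Step 1: A lone pair on the S of CH3S⁻ attacks the electrophilic acyl carbon; the π(C=O) electrons move onto oxygen, giving a tetrahedral intermediate.
After step 1 the species present is a tetrahedral intermediate.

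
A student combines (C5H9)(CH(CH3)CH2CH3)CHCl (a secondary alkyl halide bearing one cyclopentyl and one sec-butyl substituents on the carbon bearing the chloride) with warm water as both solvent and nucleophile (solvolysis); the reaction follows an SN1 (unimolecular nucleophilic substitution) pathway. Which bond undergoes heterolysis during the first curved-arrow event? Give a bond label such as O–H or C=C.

Step 1: Unassisted departure of Cl⁻ (taking the C–Cl bonding pair) generates a secondary carbocation.
The bond broken in this step is the C–Cl bond.

C–Cl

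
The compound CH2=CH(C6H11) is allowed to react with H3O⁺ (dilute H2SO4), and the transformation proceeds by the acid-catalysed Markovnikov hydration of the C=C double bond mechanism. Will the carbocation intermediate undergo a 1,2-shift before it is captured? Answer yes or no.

yes

The first-formed carbocation is secondary.
The adjacent cyclohexyl carbon already bears 2 other carbon substituents and has a hydrogen to migrate; after a 1,2-hydride shift from that carbon the positive charge sits on a tertiary centre.
Tertiary is more stable than secondary, so the shift occurs.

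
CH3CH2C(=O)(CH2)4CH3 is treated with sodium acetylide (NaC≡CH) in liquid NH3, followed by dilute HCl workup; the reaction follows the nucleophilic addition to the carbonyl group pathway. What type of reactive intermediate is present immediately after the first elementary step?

tetrahedral alkoxide intermediate

Step 1: Nucleophilic addition: HC≡C⁻ adds to the carbonyl carbon, pushing the π(C=O) electron pair onto oxygen and giving a tetrahedral alkoxide.
After step 1 the species present is a tetrahedral alkoxide intermediate.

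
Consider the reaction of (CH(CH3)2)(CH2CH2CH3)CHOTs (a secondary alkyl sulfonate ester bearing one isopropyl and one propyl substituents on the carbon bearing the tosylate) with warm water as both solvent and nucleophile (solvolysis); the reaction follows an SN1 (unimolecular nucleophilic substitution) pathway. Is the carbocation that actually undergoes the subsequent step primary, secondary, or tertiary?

tertiary

Step 1: Unassisted departure of TsO⁻ (taking the C–O bonding pair) generates a secondary carbocation.
Step 2: A hydride (H with its bonding pair) migrates from the adjacent isopropyl carbon to the cationic centre — a 1,2-hydride shift — upgrading the secondary cation to a tertiary one.
The cation rearranges from secondary to tertiary via a 1,2-hydride shift from the adjacent isopropyl carbon; the tertiary cation is what reacts next.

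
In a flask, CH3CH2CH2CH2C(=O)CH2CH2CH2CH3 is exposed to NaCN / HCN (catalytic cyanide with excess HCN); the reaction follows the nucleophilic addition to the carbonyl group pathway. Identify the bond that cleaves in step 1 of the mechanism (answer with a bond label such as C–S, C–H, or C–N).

π(C=O)

Step 1: CN⁻ attacks the sp² carbonyl carbon; the C=O π bond breaks and the electrons end up as a lone pair on the alkoxide oxygen of the tetrahedral intermediate.
The bond broken in this step is the π(C=O) bond.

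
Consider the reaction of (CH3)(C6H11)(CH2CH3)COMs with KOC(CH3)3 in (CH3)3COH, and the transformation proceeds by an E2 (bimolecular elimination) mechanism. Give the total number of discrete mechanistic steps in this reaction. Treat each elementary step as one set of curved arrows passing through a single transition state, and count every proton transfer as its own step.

1

Step 1: Concerted anti-periplanar elimination: (CH3)3CO⁻ abstracts a β-H while MsO⁻ leaves, and the C–H electrons become the new C=C π bond — all in a single transition state.
Total: 1 elementary step.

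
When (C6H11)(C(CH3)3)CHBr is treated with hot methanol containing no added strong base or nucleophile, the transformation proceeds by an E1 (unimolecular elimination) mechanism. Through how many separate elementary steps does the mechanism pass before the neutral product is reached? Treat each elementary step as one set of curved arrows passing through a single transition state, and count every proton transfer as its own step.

Step 1: Rate-determining heterolysis of the C–Br bond gives Br⁻ and a secondary carbocation.
Step 2: Carbocation rearrangement: a 1,2-hydride shift from the adjacent cyclohexyl carbon converts the initially-formed secondary cation into the more stable tertiary cation.
Step 3: A weak base (a methanol molecule from the solvent) removes a proton from a carbon adjacent to the cationic centre; the electrons of that C–H bond become the new π(C=C) bond, giving the alkene.
Total: 3 elementary steps.

3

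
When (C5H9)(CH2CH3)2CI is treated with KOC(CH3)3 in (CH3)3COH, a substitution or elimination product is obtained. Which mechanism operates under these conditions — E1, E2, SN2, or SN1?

Conditions: a strong/bulky base with a tertiary substrate bearing a β-hydrogen.
These conditions are the textbook signature of the E2 pathway.
A strong (often hindered) base removes a β-H in concert with loss of the leaving group — bimolecular elimination.

E2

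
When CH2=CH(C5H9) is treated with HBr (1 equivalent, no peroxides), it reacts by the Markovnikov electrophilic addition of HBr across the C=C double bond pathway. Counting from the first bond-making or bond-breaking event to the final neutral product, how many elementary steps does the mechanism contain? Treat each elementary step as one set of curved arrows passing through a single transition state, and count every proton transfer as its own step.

Step 1: Protonation of the alkene by HBr: the π bond acts as the nucleophile and picks up H⁺, giving the more stable (Markovnikov) secondary carbocation. The H–Br bond breaks heterolytically, releasing Br⁻.
Step 2: A hydride (H with its bonding pair) migrates from the adjacent cyclopentyl carbon to the cationic centre — a 1,2-hydride shift — upgrading the secondary cation to a tertiary one.
Step 3: Nucleophilic attack by Br⁻ on the carbocation completes the addition, giving R–Br.
Total: 3 elementary steps.

3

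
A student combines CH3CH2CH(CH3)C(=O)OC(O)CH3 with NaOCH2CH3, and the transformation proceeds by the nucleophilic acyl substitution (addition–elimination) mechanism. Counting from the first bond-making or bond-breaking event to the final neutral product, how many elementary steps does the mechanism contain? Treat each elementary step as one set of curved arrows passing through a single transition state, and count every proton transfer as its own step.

2

Step 1: Nucleophilic addition of CH3CH2O⁻ to the acyl carbon breaks the π(C=O) bond and yields a tetrahedral, anionic intermediate.
Step 2: Elimination step: re-formation of the carbonyl π bond drives out CH3CO2⁻, giving the new acyl compound.
Total: 2 elementary steps.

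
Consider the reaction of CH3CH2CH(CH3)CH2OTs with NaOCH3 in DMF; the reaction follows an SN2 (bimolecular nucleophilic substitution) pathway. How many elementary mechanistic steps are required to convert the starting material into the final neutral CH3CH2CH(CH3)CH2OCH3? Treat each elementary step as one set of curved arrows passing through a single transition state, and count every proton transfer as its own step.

Step 1: CH3O⁻ attacks the back face of the α-carbon while TsO⁻ departs with the C–O bonding pair — a single concerted displacement through a pentacoordinate transition state.
Total: 1 elementary step.

1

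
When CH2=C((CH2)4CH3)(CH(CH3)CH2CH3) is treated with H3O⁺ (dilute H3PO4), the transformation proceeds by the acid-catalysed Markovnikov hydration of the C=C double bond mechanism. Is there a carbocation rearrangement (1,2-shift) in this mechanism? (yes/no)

no

The first-formed carbocation is tertiary.
No single 1,2-shift to an adjacent carbon would produce a more-substituted cation than the one already present, so no rearrangement occurs.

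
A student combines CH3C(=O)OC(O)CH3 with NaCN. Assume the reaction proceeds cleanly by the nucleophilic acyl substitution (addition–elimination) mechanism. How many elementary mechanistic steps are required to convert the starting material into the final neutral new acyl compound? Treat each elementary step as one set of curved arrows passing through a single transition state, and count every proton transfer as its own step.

2

Step 1: A lone pair on the C of CN⁻ attacks the electrophilic acyl carbon; the π(C=O) electrons move onto oxygen, giving a tetrahedral intermediate.
Step 2: An oxygen lone pair re-forms the C=O π bond as the C–O σ-bond breaks; CH3CO2⁻ is expelled.
Total: 2 elementary steps.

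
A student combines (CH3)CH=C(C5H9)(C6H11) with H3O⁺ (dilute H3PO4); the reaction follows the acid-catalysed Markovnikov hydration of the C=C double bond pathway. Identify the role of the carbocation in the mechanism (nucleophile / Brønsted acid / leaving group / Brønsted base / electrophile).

electrophile

Step 2: Water acts as the nucleophile: an oxygen lone pair bonds to the cationic carbon, giving an oxonium-ion intermediate.
The carbocation accepts an electron pair into an empty or π* orbital — it is the electrophile.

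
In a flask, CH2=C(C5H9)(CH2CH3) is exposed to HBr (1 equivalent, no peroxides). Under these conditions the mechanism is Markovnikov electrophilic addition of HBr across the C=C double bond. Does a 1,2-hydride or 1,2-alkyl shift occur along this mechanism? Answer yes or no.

no

The first-formed carbocation is tertiary.
No single 1,2-shift to an adjacent carbon would produce a more-substituted cation than the one already present, so no rearrangement occurs.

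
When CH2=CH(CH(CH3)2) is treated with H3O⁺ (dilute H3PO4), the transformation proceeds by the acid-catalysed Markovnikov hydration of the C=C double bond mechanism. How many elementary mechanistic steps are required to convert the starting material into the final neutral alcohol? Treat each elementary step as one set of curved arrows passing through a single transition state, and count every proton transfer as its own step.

4

Step 1: Protonation of the alkene by H3O⁺: the π bond acts as the nucleophile and picks up H⁺, giving the more stable (Markovnikov) secondary carbocation. H2O is released.
Step 2: A hydride (H with its bonding pair) migrates from the adjacent isopropyl carbon to the cationic centre — a 1,2-hydride shift — upgrading the secondary cation to a tertiary one.
Step 3: Water acts as the nucleophile: an oxygen lone pair bonds to the cationic carbon, giving an oxonium-ion intermediate.
Step 4: Proton transfer from the O–H of the oxonium ion to H2O completes the catalytic cycle and yields the alcohol.
Total: 4 elementary steps.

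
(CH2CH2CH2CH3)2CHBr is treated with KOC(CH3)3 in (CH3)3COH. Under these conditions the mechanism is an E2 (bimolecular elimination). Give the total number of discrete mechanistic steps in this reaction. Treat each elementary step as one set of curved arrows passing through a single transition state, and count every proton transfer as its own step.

Step 1: In one step, (CH3)3CO⁻ pulls off a β-proton, the C–Br bond cleaves, and a C=C double bond forms between the α- and β-carbons (E2, anti elimination).
Total: 1 elementary step.

1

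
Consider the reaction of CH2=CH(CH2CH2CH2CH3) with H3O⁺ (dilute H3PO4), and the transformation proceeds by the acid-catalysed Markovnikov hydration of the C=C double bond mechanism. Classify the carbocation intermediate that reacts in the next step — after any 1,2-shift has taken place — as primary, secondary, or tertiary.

secondary

Step 1: Electrophilic addition begins with the π(C=C) electrons forming a bond to the proton of H3O⁺. Following Markovnikov's rule, the resulting cation is secondary. H2O is released.
No single 1,2-shift to an adjacent carbon would give a more-substituted cation, so no rearrangement occurs.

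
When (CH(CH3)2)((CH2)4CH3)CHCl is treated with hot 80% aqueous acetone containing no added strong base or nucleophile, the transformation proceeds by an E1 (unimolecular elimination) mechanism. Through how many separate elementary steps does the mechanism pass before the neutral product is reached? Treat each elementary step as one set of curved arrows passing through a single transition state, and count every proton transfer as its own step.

Step 1: Rate-determining heterolysis of the C–Cl bond gives Cl⁻ and a secondary carbocation.
Step 2: Carbocation rearrangement: a 1,2-hydride shift from the adjacent isopropyl carbon converts the initially-formed secondary cation into the more stable tertiary cation.
Step 3: Loss of a β-proton to a water molecule of the solvent: the C–H bonding pair collapses toward the cationic carbon to form the C=C π bond, yielding the alkene.
Total: 3 elementary steps.

3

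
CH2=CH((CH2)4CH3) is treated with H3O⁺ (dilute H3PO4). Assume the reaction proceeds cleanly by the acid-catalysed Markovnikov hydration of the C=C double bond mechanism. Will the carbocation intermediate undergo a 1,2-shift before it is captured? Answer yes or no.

no

The first-formed carbocation is secondary.
No single 1,2-shift to an adjacent carbon would produce a more-substituted cation than the one already present, so no rearrangement occurs.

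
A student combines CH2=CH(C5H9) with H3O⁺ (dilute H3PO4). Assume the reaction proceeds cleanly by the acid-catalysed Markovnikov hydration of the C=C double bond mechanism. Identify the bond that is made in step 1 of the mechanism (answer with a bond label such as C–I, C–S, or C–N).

Step 1: Electrophilic addition begins with the π(C=C) electrons forming a bond to the proton of H3O⁺. Following Markovnikov's rule, the resulting cation is secondary. H2O is released.
The bond formed in this step is the C–H bond.

C–H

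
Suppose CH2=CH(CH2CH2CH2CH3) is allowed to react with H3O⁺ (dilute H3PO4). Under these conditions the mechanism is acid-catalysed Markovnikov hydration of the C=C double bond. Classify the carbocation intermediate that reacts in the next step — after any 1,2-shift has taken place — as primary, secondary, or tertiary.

Step 1: Protonation of the alkene by H3O⁺: the π bond acts as the nucleophile and picks up H⁺, giving the more stable (Markovnikov) secondary carbocation. H2O is released.
No single 1,2-shift to an adjacent carbon would give a more-substituted cation, so no rearrangement occurs.

secondary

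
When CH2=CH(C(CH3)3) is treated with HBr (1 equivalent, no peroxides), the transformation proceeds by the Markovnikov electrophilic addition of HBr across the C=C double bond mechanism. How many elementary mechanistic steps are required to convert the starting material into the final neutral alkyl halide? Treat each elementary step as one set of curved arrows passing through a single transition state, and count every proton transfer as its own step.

3

Step 1: Protonation of the alkene by HBr: the π bond acts as the nucleophile and picks up H⁺, giving the more stable (Markovnikov) secondary carbocation. The H–Br bond breaks heterolytically, releasing Br⁻.
Step 2: A methyl group with its bonding pair migrates from the adjacent tert-butyl carbon to the cationic centre — a 1,2-methyl shift — upgrading the secondary cation to a tertiary one.
Step 3: Br⁻ captures the cation: a lone pair on Br⁻ fills the empty p orbital, producing the alkyl halide product.
Total: 3 elementary steps.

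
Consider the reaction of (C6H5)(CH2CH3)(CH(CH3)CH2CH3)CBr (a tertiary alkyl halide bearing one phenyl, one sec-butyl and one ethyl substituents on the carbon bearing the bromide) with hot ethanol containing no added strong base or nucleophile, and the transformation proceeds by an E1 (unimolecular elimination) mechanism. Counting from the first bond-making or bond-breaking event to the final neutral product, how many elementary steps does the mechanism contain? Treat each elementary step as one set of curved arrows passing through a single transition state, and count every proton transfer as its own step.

2

Step 1: The C–Br bond breaks with both electrons going to the bromide; Br⁻ leaves and a tertiary carbocation remains.
(No 1,2-shift: no single shift to an adjacent carbon would give a more stable cation.)
Step 2: A weak base (an ethanol molecule from the solvent) removes a proton from a carbon adjacent to the cationic centre; the electrons of that C–H bond become the new π(C=C) bond, giving the alkene.
Total: 2 elementary steps.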